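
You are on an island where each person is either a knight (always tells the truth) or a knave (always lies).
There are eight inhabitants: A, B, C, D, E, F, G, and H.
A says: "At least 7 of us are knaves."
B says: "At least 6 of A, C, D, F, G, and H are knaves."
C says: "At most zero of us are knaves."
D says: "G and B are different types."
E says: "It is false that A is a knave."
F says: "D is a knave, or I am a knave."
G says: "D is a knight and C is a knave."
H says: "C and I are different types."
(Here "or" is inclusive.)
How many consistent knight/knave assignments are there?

1

Consistent assignments:
  A=knave, B=knave, C=knave, D=knave, E=knave, F=knight, G=knave, H=knight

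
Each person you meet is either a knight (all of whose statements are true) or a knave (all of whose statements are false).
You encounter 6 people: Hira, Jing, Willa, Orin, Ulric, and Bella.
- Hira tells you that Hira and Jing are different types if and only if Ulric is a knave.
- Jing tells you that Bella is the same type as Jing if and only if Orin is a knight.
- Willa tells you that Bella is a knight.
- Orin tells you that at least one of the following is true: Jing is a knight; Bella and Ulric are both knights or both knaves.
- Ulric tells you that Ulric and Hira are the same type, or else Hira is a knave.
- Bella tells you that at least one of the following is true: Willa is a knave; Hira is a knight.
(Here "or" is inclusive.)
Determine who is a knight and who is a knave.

Hira is a knight, so "Hira and Jing are different types if and only if Ulric is a knave" must be true — and it is.
Jing (knight): "Bella is the same type as Jing if and only if Orin is a knight" — true. ✓
Willa is a knight, so "Bella is a knight" must be true — and it is.
Orin is a knight, so "at least one of the following is true: Jing is a knight; Bella and Ulric are both knights or both knaves" must be true — and it is.
Ulric is a knight; "Ulric and Hira are the same type, or else Hira is a knave" is true, as required.
Bella is a knight, so "at least one of the following is true: Willa is a knave; Hira is a knight" must be true — and it is.

Knights: Hira, Jing, Willa, Orin, Ulric, and Bella. Knaves: none.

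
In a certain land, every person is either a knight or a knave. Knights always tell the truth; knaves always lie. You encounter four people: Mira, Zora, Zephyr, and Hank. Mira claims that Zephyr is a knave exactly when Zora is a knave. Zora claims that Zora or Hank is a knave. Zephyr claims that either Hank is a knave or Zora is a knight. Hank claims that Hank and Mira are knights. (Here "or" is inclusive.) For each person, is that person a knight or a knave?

Mira is a knight, so "Zephyr is a knave exactly when Zora is a knave" must be true — and it is.
Zora (knight): "Zora or Hank is a knave" — true. ✓
Zephyr (knight): "either Hank is a knave or Zora is a knight" — true. ✓
Hank (knave): "Hank and Mira are knights" — false. ✓

Mira is a knight, Zora is a knight, Zephyr is a knight, and Hank is a knave.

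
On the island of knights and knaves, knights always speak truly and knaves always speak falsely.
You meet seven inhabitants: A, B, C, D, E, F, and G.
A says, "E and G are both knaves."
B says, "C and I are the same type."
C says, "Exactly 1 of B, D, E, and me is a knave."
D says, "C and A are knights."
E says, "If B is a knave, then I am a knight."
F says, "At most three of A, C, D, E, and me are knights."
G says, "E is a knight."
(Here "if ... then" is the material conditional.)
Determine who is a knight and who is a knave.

Knights: B, C, E, F, and G. Knaves: A and D.

A is a knave, so "E and G are both knaves" must be false — and it is.
B is a knight, so "C and I are the same type" must be True — and it is.
Since C is a knight, "exactly 1 of B, D, E, and me is a knave" needs to be True, which holds.
Since D is a knave, "C and A are knights" needs to be false, which holds.
E is a knight, so "if B is a knave, then I am a knight" must be True — and it is.
F is a knight, so "at most three of A, C, D, E, and me are knights" must be True — and it is.
As a knight, G's statement "E is a knight" should be True; it is.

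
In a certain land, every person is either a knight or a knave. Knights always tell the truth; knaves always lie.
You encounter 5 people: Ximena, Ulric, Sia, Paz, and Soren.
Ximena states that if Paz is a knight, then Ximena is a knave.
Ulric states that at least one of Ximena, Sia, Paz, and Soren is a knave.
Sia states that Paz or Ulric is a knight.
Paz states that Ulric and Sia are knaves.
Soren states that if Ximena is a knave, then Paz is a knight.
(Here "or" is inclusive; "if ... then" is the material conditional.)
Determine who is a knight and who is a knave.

As a knight, Ximena's statement "if Paz is a knight, then Ximena is a knave" should be true; it is.
Since Ulric is a knight, "at least one of Ximena, Sia, Paz, and Soren is a knave" needs to be true, which holds.
Sia is a knight, so "Paz or Ulric is a knight" must be true — and it is.
As a knave, Paz's statement "Ulric and Sia are knaves" should be false; it is.
Soren is a knight, and the claim "if Ximena is a knave, then Paz is a knight" is indeed true.

Ximena is a knight, Ulric is a knight, Sia is a knight, Paz is a knave, and Soren is a knight.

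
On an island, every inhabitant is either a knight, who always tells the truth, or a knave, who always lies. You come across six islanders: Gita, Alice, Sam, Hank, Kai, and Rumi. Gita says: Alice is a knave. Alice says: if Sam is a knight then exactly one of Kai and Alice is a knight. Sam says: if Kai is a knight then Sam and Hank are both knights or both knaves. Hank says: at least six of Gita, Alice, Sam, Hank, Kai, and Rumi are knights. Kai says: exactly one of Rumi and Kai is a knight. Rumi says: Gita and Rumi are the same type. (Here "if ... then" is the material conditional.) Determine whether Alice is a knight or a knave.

Alice is a knave.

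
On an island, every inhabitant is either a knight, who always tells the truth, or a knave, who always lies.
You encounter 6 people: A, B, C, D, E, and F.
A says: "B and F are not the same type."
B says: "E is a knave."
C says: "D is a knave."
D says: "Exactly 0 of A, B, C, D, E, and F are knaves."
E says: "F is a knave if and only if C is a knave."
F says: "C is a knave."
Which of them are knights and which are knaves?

A is a knight, and the claim "B and F are not the same type" is indeed True.
B is a knight, so "E is a knave" must be True — and it is.
C is a knight; "D is a knave" is True, as required.
D is a knave; "exactly 0 of A, B, C, D, E, and F are knaves" is false, as required.
E is a knave, so "F is a knave if and only if C is a knave" must be false — and it is.
As a knave, F's statement "C is a knave" should be false; it is.

Knights: A, B, and C. Knaves: D, E, and F.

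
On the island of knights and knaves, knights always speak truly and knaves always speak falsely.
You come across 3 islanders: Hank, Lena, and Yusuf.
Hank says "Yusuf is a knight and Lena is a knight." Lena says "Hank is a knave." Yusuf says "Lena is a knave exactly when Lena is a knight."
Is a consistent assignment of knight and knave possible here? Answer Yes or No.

One consistent assignment: Hank=knave, Lena=knight, Yusuf=knave.

Yes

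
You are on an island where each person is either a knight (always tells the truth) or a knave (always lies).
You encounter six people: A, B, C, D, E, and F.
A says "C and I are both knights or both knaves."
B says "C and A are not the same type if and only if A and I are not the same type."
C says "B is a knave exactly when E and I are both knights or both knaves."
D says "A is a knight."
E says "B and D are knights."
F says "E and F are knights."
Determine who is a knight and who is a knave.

A is a knave, B is a knight, C is a knight, D is a knave, E is a knave, and F is a knave.

Since A is a knave, "C and I are both knights or both knaves" needs to be False, which holds.
B is a knight, and the claim "C and A are not the same type if and only if A and I are not the same type" is indeed True.
C (knight): "B is a knave exactly when E and I are both knights or both knaves" — True. ✓
D (knave): "A is a knight" — False. ✓
E is a knave, so "B and D are knights" must be False — and it is.
F is a knave; "E and F are knights" is False, as required.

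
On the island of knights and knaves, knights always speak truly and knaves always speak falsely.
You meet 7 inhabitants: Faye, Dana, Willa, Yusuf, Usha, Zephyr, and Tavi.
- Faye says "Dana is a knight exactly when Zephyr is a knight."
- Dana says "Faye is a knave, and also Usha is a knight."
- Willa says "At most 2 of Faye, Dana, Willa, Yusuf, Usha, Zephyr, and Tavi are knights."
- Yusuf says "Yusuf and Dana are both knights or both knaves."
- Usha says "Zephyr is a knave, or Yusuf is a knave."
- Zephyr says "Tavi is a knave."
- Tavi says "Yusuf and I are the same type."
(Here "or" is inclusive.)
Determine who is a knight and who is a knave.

Knights: Dana, Yusuf, Usha, and Tavi. Knaves: Faye, Willa, and Zephyr.

Faye is a knave; "Dana is a knight exactly when Zephyr is a knight" is false, as required.
Since Dana is a knight, "Faye is a knave, and also Usha is a knight" needs to be True, which holds.
Since Willa is a knave, "at most 2 of Faye, Dana, Willa, Yusuf, Usha, Zephyr, and Tavi are knights" needs to be false, which holds.
Yusuf (knight): "Yusuf and Dana are both knights or both knaves" — True. ✓
As a knight, Usha's statement "Zephyr is a knave, or Yusuf is a knave" should be True; it is.
Zephyr (knave): "Tavi is a knave" — false. ✓
Tavi is a knight, and the claim "Yusuf and I are the same type" is indeed True.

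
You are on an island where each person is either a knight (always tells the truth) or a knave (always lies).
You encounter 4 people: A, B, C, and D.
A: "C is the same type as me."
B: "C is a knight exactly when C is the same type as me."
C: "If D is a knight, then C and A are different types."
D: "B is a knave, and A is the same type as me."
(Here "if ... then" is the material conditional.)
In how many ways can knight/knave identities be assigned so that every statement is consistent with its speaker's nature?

Consistent assignments:
  A=knight, B=knight, C=knight, D=knave
  A=knight, B=knave, C=knight, D=knave
  A=knave, B=knight, C=knight, D=knave

3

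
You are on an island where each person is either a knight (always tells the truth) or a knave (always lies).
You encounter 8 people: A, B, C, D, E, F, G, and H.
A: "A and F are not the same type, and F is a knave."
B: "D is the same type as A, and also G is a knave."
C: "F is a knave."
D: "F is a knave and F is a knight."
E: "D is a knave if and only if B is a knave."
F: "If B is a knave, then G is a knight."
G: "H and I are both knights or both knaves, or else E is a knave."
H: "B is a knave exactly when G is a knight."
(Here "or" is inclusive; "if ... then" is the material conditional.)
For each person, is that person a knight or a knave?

Since A is a knave, "A and F are not the same type, and F is a knave" needs to be false, which holds.
B is a knave, so "D is the same type as A, and also G is a knave" must be false — and it is.
C is a knave, and the claim "F is a knave" is indeed false.
D is a knave; "F is a knave and F is a knight" is false, as required.
E is a knight, and the claim "D is a knave if and only if B is a knave" is indeed True.
As a knight, F's statement "if B is a knave, then G is a knight" should be True; it is.
G is a knight; "H and I are both knights or both knaves, or else E is a knave" is True, as required.
H is a knight; "B is a knave exactly when G is a knight" is True, as required.

Knights: E, F, G, and H. Knaves: A, B, C, and D.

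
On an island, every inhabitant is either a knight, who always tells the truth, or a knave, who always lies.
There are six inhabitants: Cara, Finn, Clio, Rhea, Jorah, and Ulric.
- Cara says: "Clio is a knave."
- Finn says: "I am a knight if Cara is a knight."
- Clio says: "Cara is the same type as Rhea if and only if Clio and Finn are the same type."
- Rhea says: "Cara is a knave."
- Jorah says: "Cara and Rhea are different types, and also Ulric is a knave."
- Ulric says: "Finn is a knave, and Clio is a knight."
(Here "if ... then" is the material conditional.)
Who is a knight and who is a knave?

Knights: Cara and Jorah. Knaves: Finn, Clio, Rhea, and Ulric.

Cara (knight): "Clio is a knave" — true. ✓
Finn is a knave, and the claim "I am a knight if Cara is a knight" is indeed false.
Clio is a knave, and the claim "Cara is the same type as Rhea if and only if Clio and Finn are the same type" is indeed false.
Rhea is a knave, and the claim "Cara is a knave" is indeed false.
Jorah is a knight, and the claim "Cara and Rhea are different types, and also Ulric is a knave" is indeed true.
As a knave, Ulric's statement "Finn is a knave, and Clio is a knight" should be false; it is.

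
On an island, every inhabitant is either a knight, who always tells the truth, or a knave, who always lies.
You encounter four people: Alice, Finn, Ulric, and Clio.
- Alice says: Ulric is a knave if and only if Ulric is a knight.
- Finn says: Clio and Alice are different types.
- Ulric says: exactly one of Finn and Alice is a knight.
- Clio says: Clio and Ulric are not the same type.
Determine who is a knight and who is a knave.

As a knave, Alice's statement "Ulric is a knave if and only if Ulric is a knight" should be False; it is.
Finn is a knave; "Clio and Alice are different types" is False, as required.
Ulric is a knave; "exactly one of Finn and Alice is a knight" is False, as required.
Clio is a knave, so "Clio and Ulric are not the same type" must be False — and it is.

Alice is a knave, Finn is a knave, Ulric is a knave, and Clio is a knave.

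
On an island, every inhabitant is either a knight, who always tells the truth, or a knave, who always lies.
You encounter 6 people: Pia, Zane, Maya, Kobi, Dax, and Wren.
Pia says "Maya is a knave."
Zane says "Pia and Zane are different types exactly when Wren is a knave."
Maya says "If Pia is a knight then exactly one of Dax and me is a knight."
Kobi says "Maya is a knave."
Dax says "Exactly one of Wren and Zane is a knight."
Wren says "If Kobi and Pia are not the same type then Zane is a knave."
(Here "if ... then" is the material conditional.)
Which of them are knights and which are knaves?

Pia is a knight, so "Maya is a knave" must be True — and it is.
As a knight, Zane's statement "Pia and Zane are different types exactly when Wren is a knave" should be True; it is.
Since Maya is a knave, "if Pia is a knight then exactly one of Dax and me is a knight" needs to be false, which holds.
Kobi is a knight, so "Maya is a knave" must be True — and it is.
Since Dax is a knave, "exactly one of Wren and Zane is a knight" needs to be false, which holds.
As a knight, Wren's statement "if Kobi and Pia are not the same type then Zane is a knave" should be True; it is.

Pia is a knight, Zane is a knight, Maya is a knave, Kobi is a knight, Dax is a knave, and Wren is a knight.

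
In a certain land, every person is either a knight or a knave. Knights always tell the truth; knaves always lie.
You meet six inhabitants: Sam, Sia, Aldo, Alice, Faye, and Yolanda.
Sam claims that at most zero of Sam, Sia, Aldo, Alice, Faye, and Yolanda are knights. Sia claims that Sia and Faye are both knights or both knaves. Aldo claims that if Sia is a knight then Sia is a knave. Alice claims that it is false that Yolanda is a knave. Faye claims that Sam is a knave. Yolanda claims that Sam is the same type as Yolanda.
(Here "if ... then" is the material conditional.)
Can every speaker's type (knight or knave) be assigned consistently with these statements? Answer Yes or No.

Checking all 64 assignments, each has at least one speaker whose statement's truth value contradicts their type.

No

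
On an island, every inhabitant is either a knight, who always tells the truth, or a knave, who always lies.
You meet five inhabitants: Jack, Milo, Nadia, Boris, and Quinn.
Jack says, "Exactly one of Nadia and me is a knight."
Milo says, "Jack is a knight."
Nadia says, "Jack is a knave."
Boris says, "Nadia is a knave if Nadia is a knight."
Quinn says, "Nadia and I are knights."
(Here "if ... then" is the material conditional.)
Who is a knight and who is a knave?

Suppose Jack is a knave. Then Jack's statement "exactly one of Nadia and me is a knight" would have to be false. Checking the 16 ways to assign the others, none is consistent with every speaker.
(For instance, with Milo=knight, Nadia=knave, Boris=knight, Quinn=knave, Milo's claim "Jack is a knight" comes out false where it would need to be true.)
So Jack must be a knight, making "exactly one of Nadia and me is a knight" true. Taking Jack=knight, Milo=knight, Nadia=knave, Boris=knight, Quinn=knave, each remaining statement checks out:
  Milo (knight): "Jack is a knight" — true. ✓
  Nadia (knave): "Jack is a knave" — false. ✓
  Boris (knight): "Nadia is a knave if Nadia is a knight" — true. ✓
  Quinn (knave): "Nadia and I are knights" — false. ✓
This is the unique consistent assignment.

Jack is a knight, Milo is a knight, Nadia is a knave, Boris is a knight, and Quinn is a knave.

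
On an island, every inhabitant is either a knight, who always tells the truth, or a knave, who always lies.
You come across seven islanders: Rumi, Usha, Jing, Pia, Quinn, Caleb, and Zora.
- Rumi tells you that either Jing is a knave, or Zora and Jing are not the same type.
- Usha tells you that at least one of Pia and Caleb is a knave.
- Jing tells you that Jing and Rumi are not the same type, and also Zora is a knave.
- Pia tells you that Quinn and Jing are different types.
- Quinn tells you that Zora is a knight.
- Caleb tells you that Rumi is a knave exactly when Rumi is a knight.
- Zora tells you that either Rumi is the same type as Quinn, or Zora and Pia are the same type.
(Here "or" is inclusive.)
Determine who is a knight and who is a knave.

Since Rumi is a knight, "either Jing is a knave, or Zora and Jing are not the same type" needs to be true, which holds.
Since Usha is a knight, "at least one of Pia and Caleb is a knave" needs to be true, which holds.
Jing (knave): "Jing and Rumi are not the same type, and also Zora is a knave" — false. ✓
Pia is a knight, and the claim "Quinn and Jing are different types" is indeed true.
Quinn is a knight, so "Zora is a knight" must be true — and it is.
Caleb is a knave, and the claim "Rumi is a knave exactly when Rumi is a knight" is indeed false.
Zora is a knight, so "either Rumi is the same type as Quinn, or Zora and Pia are the same type" must be true — and it is.

Knights: Rumi, Usha, Pia, Quinn, and Zora. Knaves: Jing and Caleb.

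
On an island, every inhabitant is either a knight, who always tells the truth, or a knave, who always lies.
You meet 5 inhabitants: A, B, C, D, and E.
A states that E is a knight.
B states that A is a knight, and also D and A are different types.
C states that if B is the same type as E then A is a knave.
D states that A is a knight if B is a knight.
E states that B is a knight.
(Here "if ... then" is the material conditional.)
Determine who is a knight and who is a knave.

A is a knave, B is a knave, C is a knight, D is a knight, and E is a knave.

A is a knave; "E is a knight" is False, as required.
Since B is a knave, "A is a knight, and also D and A are different types" needs to be False, which holds.
C is a knight; "if B is the same type as E then A is a knave" is True, as required.
D is a knight; "A is a knight if B is a knight" is True, as required.
E is a knave, and the claim "B is a knight" is indeed False.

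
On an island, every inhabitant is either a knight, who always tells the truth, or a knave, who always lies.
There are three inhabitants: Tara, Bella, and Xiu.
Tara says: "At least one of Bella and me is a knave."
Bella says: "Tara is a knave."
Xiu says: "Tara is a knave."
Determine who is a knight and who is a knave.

Tara is a knight, Bella is a knave, and Xiu is a knave.

Suppose Tara is a knave. Then Tara's statement "at least one of Bella and me is a knave" would have to be false. Checking the 4 ways to assign the others, none is consistent with every speaker.
(For instance, with Bella=knave, Xiu=knave, Tara's claim "at least one of Bella and me is a knave" comes out true where it would need to be false.)
So Tara must be a knight, making "at least one of Bella and me is a knave" true. Taking Tara=knight, Bella=knave, Xiu=knave, each remaining statement checks out:
  Bella (knave): "Tara is a knave" — false. ✓
  Xiu (knave): "Tara is a knave" — false. ✓
This is the unique consistent assignment.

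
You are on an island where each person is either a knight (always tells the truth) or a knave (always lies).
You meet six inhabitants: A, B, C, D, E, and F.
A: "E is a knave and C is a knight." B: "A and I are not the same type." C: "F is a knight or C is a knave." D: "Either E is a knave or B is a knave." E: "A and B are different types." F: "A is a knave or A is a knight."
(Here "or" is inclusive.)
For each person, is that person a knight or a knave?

Since A is a knave, "E is a knave and C is a knight" needs to be false, which holds.
As a knight, B's statement "A and I are not the same type" should be True; it is.
As a knight, C's statement "F is a knight or C is a knave" should be True; it is.
D (knave): "either E is a knave or B is a knave" — false. ✓
E is a knight, and the claim "A and B are different types" is indeed True.
F is a knight; "A is a knave or A is a knight" is True, as required.

A is a knave, B is a knight, C is a knight, D is a knave, E is a knight, and F is a knight.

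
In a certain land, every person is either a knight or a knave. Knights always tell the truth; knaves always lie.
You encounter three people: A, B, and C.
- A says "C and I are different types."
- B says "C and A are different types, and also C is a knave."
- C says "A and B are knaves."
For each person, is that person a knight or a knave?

A (knight): "C and I are different types" — True. ✓
B is a knight, and the claim "C and A are different types, and also C is a knave" is indeed True.
C is a knave, and the claim "A and B are knaves" is indeed false.

A is a knight, B is a knight, and C is a knave.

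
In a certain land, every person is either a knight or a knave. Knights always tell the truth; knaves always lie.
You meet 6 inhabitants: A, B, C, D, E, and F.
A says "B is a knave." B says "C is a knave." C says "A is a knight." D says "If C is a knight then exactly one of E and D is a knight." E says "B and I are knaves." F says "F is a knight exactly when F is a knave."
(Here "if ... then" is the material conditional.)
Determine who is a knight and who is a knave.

Since A is a knave, "B is a knave" needs to be False, which holds.
B is a knight; "C is a knave" is True, as required.
Since C is a knave, "A is a knight" needs to be False, which holds.
D is a knight; "if C is a knight then exactly one of E and D is a knight" is True, as required.
E is a knave, so "B and I are knaves" must be False — and it is.
F is a knave, so "F is a knight exactly when F is a knave" must be False — and it is.

A is a knave, B is a knight, C is a knave, D is a knight, E is a knave, and F is a knave.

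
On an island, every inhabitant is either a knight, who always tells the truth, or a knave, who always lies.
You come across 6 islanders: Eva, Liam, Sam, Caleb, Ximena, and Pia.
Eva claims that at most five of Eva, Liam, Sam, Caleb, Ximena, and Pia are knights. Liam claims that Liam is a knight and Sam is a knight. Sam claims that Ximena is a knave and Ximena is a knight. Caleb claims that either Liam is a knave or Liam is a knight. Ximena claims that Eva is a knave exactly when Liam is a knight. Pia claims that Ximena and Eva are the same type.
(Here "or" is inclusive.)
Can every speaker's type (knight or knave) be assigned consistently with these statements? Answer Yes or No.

One consistent assignment: Eva=knight, Liam=knave, Sam=knave, Caleb=knight, Ximena=knight, Pia=knight.

Yes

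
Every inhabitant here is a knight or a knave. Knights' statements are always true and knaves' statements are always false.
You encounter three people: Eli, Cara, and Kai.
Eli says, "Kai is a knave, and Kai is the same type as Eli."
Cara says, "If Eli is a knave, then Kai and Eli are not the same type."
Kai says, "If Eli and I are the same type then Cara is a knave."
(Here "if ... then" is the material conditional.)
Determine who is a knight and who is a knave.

Knights: Cara and Kai. Knaves: Eli.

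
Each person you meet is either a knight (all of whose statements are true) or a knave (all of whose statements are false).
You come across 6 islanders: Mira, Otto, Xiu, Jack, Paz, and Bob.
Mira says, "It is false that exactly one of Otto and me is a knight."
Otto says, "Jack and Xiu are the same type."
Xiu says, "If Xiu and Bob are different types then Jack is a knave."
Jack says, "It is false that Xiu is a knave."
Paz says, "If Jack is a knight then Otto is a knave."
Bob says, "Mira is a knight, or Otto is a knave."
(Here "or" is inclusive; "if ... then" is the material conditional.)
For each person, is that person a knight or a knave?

Since Mira is a knight, "it is false that exactly one of Otto and me is a knight" needs to be true, which holds.
Otto (knight): "Jack and Xiu are the same type" — true. ✓
Xiu is a knight, and the claim "if Xiu and Bob are different types then Jack is a knave" is indeed true.
Jack is a knight, and the claim "it is false that Xiu is a knave" is indeed true.
Since Paz is a knave, "if Jack is a knight then Otto is a knave" needs to be false, which holds.
Since Bob is a knight, "Mira is a knight, or Otto is a knave" needs to be true, which holds.

Mira is a knight, Otto is a knight, Xiu is a knight, Jack is a knight, Paz is a knave, and Bob is a knight.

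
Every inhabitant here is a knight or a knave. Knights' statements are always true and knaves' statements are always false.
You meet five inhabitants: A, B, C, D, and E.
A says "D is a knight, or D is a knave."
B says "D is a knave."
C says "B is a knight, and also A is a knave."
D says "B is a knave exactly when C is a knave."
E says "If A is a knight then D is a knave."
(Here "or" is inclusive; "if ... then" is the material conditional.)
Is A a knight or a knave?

A is a knight.

Consistent assignments: {A=knight, B=knight, C=knave, D=knave, E=knight}; {A=knight, B=knave, C=knave, D=knight, E=knave}
In every consistent assignment, A is a knight.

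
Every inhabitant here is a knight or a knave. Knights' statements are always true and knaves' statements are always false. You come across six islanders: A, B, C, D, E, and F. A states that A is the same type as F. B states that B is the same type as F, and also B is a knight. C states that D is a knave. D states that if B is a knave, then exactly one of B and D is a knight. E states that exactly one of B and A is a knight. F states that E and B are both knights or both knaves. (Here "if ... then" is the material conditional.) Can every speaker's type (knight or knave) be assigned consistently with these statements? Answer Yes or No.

One consistent assignment: A=knave, B=knight, C=knave, D=knight, E=knight, F=knight.

Yes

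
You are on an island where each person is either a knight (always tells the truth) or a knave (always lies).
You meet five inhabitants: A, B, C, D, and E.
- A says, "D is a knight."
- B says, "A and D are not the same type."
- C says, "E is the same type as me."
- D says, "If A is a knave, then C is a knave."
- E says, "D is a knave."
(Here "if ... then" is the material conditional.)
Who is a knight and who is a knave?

A is a knave, B is a knave, C is a knight, D is a knave, and E is a knight.

Since A is a knave, "D is a knight" needs to be false, which holds.
B is a knave, and the claim "A and D are not the same type" is indeed false.
C is a knight; "E is the same type as me" is True, as required.
D is a knave; "if A is a knave, then C is a knave" is false, as required.
Since E is a knight, "D is a knave" needs to be True, which holds.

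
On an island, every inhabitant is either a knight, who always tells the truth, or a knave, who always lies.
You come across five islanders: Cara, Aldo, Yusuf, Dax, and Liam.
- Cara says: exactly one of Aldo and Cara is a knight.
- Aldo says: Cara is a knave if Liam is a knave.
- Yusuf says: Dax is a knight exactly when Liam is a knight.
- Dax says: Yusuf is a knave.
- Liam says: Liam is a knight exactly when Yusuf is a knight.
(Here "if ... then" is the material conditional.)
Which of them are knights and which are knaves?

Cara is a knight, Aldo is a knave, Yusuf is a knight, Dax is a knave, and Liam is a knave.

As a knight, Cara's statement "exactly one of Aldo and Cara is a knight" should be true; it is.
Since Aldo is a knave, "Cara is a knave if Liam is a knave" needs to be false, which holds.
Yusuf is a knight; "Dax is a knight exactly when Liam is a knight" is true, as required.
Dax (knave): "Yusuf is a knave" — false. ✓
As a knave, Liam's statement "Liam is a knight exactly when Yusuf is a knight" should be false; it is.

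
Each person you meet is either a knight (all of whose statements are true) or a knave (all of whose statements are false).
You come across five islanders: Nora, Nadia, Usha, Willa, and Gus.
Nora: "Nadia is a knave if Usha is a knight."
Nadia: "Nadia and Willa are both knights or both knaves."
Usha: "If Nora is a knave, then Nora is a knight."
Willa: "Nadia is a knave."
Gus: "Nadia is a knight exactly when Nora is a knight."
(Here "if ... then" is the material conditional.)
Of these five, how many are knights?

3

The unique consistent assignment is Nora=knight, Nadia=knave, Usha=knight, Willa=knight, Gus=knave.
That has 3 knights.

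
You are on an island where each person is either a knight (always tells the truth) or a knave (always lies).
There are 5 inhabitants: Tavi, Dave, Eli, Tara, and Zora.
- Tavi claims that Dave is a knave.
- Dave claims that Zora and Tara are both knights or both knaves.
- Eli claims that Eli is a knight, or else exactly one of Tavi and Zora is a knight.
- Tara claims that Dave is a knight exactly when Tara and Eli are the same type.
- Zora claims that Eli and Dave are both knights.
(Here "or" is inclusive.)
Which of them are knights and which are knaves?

Tavi is a knave, Dave is a knight, Eli is a knight, Tara is a knight, and Zora is a knight.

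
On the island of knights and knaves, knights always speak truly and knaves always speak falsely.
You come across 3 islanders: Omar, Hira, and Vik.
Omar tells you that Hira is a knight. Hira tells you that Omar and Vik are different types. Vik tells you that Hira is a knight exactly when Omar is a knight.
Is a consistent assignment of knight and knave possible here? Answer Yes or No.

No

Checking all 8 assignments, each has at least one speaker whose statement's truth value contradicts their type.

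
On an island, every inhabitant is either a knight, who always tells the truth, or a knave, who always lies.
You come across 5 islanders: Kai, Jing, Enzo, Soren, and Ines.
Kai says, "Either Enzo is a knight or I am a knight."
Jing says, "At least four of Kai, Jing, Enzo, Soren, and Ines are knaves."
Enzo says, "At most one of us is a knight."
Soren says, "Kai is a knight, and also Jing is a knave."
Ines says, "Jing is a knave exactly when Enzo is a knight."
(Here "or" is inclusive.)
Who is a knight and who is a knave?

Kai is a knight, Jing is a knave, Enzo is a knave, Soren is a knight, and Ines is a knave.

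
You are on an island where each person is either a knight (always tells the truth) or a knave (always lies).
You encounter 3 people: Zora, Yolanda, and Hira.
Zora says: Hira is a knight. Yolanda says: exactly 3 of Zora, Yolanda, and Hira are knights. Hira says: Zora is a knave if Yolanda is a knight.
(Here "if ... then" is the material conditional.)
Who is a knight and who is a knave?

Suppose Zora is a knave. Then Zora's statement "Hira is a knight" would have to be false. Checking the 4 ways to assign the others, none is consistent with every speaker.
(For instance, with Yolanda=knave, Hira=knight, Zora's claim "Hira is a knight" comes out true where it would need to be false.)
So Zora must be a knight, making "Hira is a knight" true. Taking Zora=knight, Yolanda=knave, Hira=knight, each remaining statement checks out:
  Yolanda (knave): "exactly 3 of Zora, Yolanda, and Hira are knights" — false. ✓
  Hira (knight): "Zora is a knave if Yolanda is a knight" — true. ✓
This is the unique consistent assignment.

Knights: Zora and Hira. Knaves: Yolanda.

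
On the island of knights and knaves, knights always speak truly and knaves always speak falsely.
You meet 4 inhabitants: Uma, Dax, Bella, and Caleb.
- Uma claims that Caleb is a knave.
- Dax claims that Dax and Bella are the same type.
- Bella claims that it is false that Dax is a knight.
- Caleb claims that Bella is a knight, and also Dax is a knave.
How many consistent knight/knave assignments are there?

1

Consistent assignments:
  Uma=knave, Dax=knave, Bella=knight, Caleb=knight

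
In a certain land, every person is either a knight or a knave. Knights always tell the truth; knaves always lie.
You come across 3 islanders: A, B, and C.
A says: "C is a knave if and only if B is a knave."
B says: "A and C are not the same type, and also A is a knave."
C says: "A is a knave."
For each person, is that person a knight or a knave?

A is a knight, B is a knave, and C is a knave.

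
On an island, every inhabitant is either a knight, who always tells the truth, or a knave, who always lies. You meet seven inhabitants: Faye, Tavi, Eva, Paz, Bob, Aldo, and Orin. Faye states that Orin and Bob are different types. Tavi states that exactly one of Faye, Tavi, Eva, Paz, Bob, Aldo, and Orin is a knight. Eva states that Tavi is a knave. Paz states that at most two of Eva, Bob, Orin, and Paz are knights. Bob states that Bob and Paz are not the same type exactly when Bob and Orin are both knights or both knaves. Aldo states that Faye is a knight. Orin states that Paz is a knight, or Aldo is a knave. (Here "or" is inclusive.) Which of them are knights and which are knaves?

Faye is a knave, Tavi is a knave, Eva is a knight, Paz is a knave, Bob is a knight, Aldo is a knave, and Orin is a knight.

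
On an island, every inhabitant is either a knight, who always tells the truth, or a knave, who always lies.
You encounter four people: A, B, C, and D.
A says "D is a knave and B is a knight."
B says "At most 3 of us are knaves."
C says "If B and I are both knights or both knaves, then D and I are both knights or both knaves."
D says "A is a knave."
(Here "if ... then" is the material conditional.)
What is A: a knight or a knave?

A is a knave.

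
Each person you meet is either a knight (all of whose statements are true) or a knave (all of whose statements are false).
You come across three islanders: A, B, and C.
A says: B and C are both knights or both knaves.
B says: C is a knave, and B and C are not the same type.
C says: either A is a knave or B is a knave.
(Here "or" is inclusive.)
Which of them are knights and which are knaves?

Suppose A is a knight. Then A's statement "B and C are both knights or both knaves" would have to be true. Checking the 4 ways to assign the others, none is consistent with every speaker.
(For instance, with B=knave, C=knight, A's claim "B and C are both knights or both knaves" comes out false where it would need to be true.)
So A must be a knave, making "B and C are both knights or both knaves" false. Taking A=knave, B=knave, C=knight, each remaining statement checks out:
  B (knave): "C is a knave, and B and C are not the same type" — false. ✓
  C (knight): "either A is a knave or B is a knave" — true. ✓
This is the unique consistent assignment.

A is a knave, B is a knave, and C is a knight.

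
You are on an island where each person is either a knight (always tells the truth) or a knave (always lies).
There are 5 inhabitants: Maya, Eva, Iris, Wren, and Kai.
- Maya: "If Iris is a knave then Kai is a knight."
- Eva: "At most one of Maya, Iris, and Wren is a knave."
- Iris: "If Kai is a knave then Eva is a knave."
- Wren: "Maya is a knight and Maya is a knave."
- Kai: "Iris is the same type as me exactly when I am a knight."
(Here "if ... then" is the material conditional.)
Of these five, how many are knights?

4

The unique consistent assignment is Maya=knight, Eva=knight, Iris=knight, Wren=knave, Kai=knight.
That has 4 knights.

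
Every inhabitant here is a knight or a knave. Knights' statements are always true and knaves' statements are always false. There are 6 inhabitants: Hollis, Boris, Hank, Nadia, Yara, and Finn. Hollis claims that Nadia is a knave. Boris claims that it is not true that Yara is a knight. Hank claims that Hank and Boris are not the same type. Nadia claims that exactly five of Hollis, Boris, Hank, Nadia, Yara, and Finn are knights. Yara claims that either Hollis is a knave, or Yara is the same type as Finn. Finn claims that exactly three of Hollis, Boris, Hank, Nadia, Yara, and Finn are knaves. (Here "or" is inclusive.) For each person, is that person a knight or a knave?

Hollis is a knight; "Nadia is a knave" is True, as required.
As a knave, Boris's statement "it is not true that Yara is a knight" should be False; it is.
Hank is a knave; "Hank and Boris are not the same type" is False, as required.
Since Nadia is a knave, "exactly five of Hollis, Boris, Hank, Nadia, Yara, and Finn are knights" needs to be False, which holds.
Yara is a knight; "either Hollis is a knave, or Yara is the same type as Finn" is True, as required.
Finn (knight): "exactly three of Hollis, Boris, Hank, Nadia, Yara, and Finn are knaves" — True. ✓

Knights: Hollis, Yara, and Finn. Knaves: Boris, Hank, and Nadia.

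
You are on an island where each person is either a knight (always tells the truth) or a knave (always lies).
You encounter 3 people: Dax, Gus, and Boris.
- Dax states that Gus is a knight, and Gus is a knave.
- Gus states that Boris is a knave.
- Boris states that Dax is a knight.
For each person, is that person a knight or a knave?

Knights: Gus. Knaves: Dax and Boris.

Dax (knave): "Gus is a knight, and Gus is a knave" — False. ✓
Gus is a knight, and the claim "Boris is a knave" is indeed true.
Since Boris is a knave, "Dax is a knight" needs to be False, which holds.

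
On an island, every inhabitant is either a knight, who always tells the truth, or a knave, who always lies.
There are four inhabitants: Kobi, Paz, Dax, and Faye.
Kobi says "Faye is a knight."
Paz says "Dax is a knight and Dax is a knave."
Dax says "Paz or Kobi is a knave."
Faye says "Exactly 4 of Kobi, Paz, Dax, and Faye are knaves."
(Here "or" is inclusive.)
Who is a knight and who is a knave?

Knights: Dax. Knaves: Kobi, Paz, and Faye.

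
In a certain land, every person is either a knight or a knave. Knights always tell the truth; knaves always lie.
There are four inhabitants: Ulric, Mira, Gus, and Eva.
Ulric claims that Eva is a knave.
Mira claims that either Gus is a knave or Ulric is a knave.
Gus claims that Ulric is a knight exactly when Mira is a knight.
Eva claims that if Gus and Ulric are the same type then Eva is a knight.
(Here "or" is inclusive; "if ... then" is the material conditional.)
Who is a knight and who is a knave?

Ulric (knave): "Eva is a knave" — false. ✓
Mira (knight): "either Gus is a knave or Ulric is a knave" — true. ✓
Since Gus is a knave, "Ulric is a knight exactly when Mira is a knight" needs to be false, which holds.
Since Eva is a knight, "if Gus and Ulric are the same type then Eva is a knight" needs to be true, which holds.

Ulric is a knave, Mira is a knight, Gus is a knave, and Eva is a knight.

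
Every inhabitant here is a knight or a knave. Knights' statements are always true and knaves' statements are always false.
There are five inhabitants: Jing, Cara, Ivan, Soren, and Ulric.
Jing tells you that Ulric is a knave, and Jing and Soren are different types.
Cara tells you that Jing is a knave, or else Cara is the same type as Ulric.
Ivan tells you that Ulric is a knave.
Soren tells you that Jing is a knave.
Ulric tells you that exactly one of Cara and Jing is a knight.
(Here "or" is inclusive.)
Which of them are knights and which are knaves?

Jing is a knave, Cara is a knight, Ivan is a knave, Soren is a knight, and Ulric is a knight.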